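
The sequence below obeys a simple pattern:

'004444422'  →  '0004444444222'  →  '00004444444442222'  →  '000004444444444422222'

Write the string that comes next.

0000004444444444444222222

Each string has the form 0^{n} 4^{2n+1} 2^{n}, where the shown terms are n = 2, 3, 4, 5.
For the next term, n = 6, so the run lengths are 6, 13, 6.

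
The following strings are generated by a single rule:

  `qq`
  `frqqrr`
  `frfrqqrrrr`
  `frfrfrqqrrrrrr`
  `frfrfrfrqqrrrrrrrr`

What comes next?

Every step adds fr to the front and rr to the end of the previous string.
Applying this once more to frfrfrfrqqrrrrrrrr:

frfrfrfrfrqqrrrrrrrrrr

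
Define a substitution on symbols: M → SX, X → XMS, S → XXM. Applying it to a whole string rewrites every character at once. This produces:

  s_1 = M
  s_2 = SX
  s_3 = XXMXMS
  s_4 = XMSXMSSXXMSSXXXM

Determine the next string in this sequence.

XMSSXXXMXMSSXXXMXXMXMSXMSSXXXMXXMXMSXMSXMSSX

Applying the rule to each of the 16 symbols of XMSXMSSXXMSSXXXM gives the pieces XMS SX XXM XMS SX XXM XXM XMS XMS SX XXM XXM XMS XMS XMS SX, which concatenate to the answer.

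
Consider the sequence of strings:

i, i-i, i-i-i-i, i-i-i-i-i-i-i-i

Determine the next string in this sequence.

Every step duplicates the string with '-' between the halves.
Doubling i-i-i-i-i-i-i-i with '-' between the halves:

i-i-i-i-i-i-i-i-i-i-i-i-i-i-i-i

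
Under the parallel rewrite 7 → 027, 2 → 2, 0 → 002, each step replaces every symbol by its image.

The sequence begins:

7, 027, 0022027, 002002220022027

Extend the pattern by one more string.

Rewriting the 15 symbols of 002002220022027 one by one yields 002 002 2 002 002 2 2 2 002 002 2 2 002 2 027; concatenated:

0020022002002222002002220022027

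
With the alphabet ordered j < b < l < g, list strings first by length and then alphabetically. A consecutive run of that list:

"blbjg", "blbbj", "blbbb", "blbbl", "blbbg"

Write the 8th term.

Advancing 3 positions from blbbg through blbbg → blblj → blblb reaches term 8.

blbll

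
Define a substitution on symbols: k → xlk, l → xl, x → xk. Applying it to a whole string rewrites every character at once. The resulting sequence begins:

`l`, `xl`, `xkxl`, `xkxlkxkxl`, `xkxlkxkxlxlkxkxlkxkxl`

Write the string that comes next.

xkxlkxkxlxlkxkxlkxkxlxkxlxlkxkxlkxkxlxlkxkxlkxkxl

Applying the rule to each of the 21 symbols of xkxlkxkxlxlkxkxlkxkxl gives the pieces xk xlk xk xl xlk xk xlk xk xl xk xl xlk xk xlk xk xl xlk xk xlk xk xl, which concatenate to the answer.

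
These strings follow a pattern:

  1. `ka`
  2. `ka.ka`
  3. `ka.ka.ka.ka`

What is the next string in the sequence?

s(k+1) = s(k)·.·s(k) — each term doubles the last with '.' between the halves.
Doubling ka.ka.ka.ka with '.' between the halves:

ka.ka.ka.ka.ka.ka.ka.ka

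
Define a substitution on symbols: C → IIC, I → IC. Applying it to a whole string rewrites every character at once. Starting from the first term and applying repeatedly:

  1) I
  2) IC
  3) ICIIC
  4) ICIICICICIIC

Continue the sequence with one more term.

ICIICICICIICICIICICIICICICIIC

Rewriting each symbol of ICIICICICIIC: I→IC, C→IIC, I→IC, I→IC, C→IIC, I→IC, C→IIC, I→IC, C→IIC, I→IC, I→IC, C→IIC, which concatenates to IC IIC IC IC IIC IC IIC IC IIC IC IC IIC.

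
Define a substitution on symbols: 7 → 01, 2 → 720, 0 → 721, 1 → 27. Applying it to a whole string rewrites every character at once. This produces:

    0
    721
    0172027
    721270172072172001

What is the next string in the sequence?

Rewriting the 18 symbols of 721270172072172001 one by one yields 01 720 27 720 01 721 27 01 720 721 01 720 27 01 720 721 721 27; concatenated:

017202772001721270172072101720270172072172127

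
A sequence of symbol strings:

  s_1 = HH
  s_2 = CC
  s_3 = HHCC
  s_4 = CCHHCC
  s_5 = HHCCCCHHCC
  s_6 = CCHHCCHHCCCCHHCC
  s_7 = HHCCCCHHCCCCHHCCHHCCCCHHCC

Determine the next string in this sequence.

CCHHCCHHCCCCHHCCHHCCCCHHCCCCHHCCHHCCCCHHCC

This is a Fibonacci-style word recurrence s(k) = s(k−2)·s(k−1): e.g. HH·CC = HHCC.
So term 8 is CCHHCCHHCCCCHHCC·HHCCCCHHCCCCHHCCHHCCCCHHCC.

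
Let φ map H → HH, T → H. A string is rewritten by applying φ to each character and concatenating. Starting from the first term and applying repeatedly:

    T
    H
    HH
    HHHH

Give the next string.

HHHHHHHH

Expanding HHHH: H→HH, H→HH, H→HH, H→HH. Concatenated: HH HH HH HH.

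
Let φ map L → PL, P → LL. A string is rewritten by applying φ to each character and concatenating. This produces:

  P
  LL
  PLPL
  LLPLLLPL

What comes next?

Expanding LLPLLLPL: L→PL, L→PL, P→LL, L→PL, L→PL, L→PL, P→LL, L→PL. Concatenated: PL PL LL PL PL PL LL PL.

PLPLLLPLPLPLLLPL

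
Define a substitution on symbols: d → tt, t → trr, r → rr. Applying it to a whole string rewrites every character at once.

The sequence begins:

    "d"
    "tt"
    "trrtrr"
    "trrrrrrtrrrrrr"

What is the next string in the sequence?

trrrrrrrrrrrrrrtrrrrrrrrrrrrrr

Replace each of the 14 characters of trrrrrrtrrrrrr in place — trr rr rr rr rr rr rr trr rr rr rr rr rr rr — and concatenate.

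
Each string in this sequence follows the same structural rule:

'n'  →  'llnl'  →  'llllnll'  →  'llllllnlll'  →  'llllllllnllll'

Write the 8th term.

Each term wraps the previous one in ll on the left and l on the right.
From llllllllnllll, 3 further steps: llllllllnllll → llllllllllnlllll → llllllllllllnllllll → (answer).

llllllllllllllnlllllll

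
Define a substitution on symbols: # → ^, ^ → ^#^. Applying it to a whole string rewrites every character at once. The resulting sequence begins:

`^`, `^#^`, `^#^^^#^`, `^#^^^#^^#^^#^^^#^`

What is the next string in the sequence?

Applying the rule to each of the 17 symbols of ^#^^^#^^#^^#^^^#^ gives the pieces ^#^ ^ ^#^ ^#^ ^#^ ^ ^#^ ^#^ ^ ^#^ ^#^ ^ ^#^ ^#^ ^#^ ^ ^#^, which concatenate to the answer.

^#^^^#^^#^^#^^^#^^#^^^#^^#^^^#^^#^^#^^^#^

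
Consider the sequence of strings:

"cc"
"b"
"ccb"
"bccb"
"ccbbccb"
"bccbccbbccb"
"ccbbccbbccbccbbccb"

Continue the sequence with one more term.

bccbccbbccbccbbccbbccbccbbccb

From term 3 onward, concatenate the second-to-last term with the last: cc·b = ccb, b·ccb = bccb, …
Continuing: bccbccbbccb · ccbbccbbccbccbbccb gives term 8.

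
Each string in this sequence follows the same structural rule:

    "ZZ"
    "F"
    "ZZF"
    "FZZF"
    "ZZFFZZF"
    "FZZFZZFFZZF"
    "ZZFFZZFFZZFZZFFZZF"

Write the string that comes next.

FZZFZZFFZZFZZFFZZFFZZFZZFFZZF

This is a Fibonacci-style word recurrence s(k) = s(k−2)·s(k−1): e.g. ZZ·F = ZZF.
Continuing: FZZFZZFFZZF · ZZFFZZFFZZFZZFFZZF gives term 8.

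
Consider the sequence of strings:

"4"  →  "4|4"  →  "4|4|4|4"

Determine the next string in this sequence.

4|4|4|4|4|4|4|4

Every step duplicates the string with '|' between the halves.
So the next term is two copies of 4|4|4|4 with '|' between the halves.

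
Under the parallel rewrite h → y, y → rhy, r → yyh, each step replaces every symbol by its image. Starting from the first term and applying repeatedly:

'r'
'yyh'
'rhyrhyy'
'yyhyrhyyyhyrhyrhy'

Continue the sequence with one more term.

φ(yyhyrhyyyhyrhyrhy) expands symbol-by-symbol to rhy rhy y rhy yyh y rhy rhy rhy y rhy yyh y rhy yyh y rhy; joining the 17 pieces gives the next term.

rhyrhyyrhyyyhyrhyrhyrhyyrhyyyhyrhyyyhyrhy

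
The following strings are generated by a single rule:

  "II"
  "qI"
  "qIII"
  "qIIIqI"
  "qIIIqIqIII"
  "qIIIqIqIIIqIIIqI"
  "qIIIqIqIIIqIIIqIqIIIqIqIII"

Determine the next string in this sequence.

qIIIqIqIIIqIIIqIqIIIqIqIIIqIIIqIqIIIqIIIqI

This is a Fibonacci-style word recurrence s(k) = s(k−1)·s(k−2): e.g. qI·II = qIII.
So term 8 is qIIIqIqIIIqIIIqIqIIIqIqIII·qIIIqIqIIIqIIIqI.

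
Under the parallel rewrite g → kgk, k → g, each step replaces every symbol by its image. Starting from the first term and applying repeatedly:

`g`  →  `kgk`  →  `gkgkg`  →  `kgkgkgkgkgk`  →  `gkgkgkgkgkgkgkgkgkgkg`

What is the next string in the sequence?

Applying the rule to each of the 21 symbols of gkgkgkgkgkgkgkgkgkgkg gives the pieces kgk g kgk g kgk g kgk g kgk g kgk g kgk g kgk g kgk g kgk g kgk, which concatenate to the answer.

kgkgkgkgkgkgkgkgkgkgkgkgkgkgkgkgkgkgkgkgkgk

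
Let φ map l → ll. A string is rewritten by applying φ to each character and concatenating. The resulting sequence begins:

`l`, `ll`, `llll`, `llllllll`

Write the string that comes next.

llllllllllllllll

Expanding llllllll: l→ll, l→ll, l→ll, l→ll, l→ll, l→ll, l→ll, l→ll. Concatenated: ll ll ll ll ll ll ll ll.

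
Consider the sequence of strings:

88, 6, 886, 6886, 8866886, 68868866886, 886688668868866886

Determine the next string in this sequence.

From term 3 onward, concatenate the second-to-last term with the last: 88·6 = 886, 6·886 = 6886, …
The next term joins 68868866886 and 886688668868866886.

68868866886886688668868866886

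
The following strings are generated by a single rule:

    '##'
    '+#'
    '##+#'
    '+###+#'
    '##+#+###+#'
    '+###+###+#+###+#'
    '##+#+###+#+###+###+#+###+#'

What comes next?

This is a Fibonacci-style word recurrence s(k) = s(k−2)·s(k−1): e.g. ##·+# = ##+#.
The next term joins +###+###+#+###+# and ##+#+###+#+###+###+#+###+#.

+###+###+#+###+###+#+###+#+###+###+#+###+#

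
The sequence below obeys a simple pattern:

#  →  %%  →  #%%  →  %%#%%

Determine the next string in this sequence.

Each term (from the third on) is the two preceding terms concatenated in order: term 3 = #·%% = #%%.
So term 5 is #%%·%%#%%.

#%%%%#%%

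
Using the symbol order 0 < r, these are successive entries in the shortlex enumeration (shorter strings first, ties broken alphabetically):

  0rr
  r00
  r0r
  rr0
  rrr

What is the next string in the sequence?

0000

rrr is the last string of length 3, so the next is the first of length 4: 0 repeated 4 times.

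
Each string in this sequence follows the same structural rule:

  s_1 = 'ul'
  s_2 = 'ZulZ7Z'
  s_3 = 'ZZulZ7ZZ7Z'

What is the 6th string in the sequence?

ZZZZZulZ7ZZ7ZZ7ZZ7ZZ7Z

s(k+1) = Z·s(k)·Z7Z, so each term gains Z as a prefix and Z7Z as a suffix.
From ZZulZ7ZZ7Z, 3 further steps: ZZulZ7ZZ7Z → ZZZulZ7ZZ7ZZ7Z → ZZZZulZ7ZZ7ZZ7ZZ7Z → (answer).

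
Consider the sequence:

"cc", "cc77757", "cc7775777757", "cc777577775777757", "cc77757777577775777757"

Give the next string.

The strings grow by a fixed suffix 77757 each time.
Applying this once more to cc77757777577775777757:

cc7775777757777577775777757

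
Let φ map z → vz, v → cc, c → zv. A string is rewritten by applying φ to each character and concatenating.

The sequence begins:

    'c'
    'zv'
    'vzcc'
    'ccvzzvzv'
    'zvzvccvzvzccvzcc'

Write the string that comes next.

vzccvzcczvzvccvzccvzzvzvccvzzvzv

Replace each of the 16 characters of zvzvccvzvzccvzcc in place — vz cc vz cc zv zv cc vz cc vz zv zv cc vz zv zv — and concatenate.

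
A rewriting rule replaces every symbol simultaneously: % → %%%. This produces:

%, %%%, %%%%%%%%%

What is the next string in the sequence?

%%%%%%%%%%%%%%%%%%%%%%%%%%%

Rewriting each symbol of %%%%%%%%%: %→%%%, %→%%%, %→%%%, %→%%%, %→%%%, %→%%%, %→%%%, %→%%%, %→%%%, which concatenates to %%% %%% %%% %%% %%% %%% %%% %%% %%%.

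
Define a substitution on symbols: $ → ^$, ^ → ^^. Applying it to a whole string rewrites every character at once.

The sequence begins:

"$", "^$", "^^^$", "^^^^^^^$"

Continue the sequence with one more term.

^^^^^^^^^^^^^^^$

Expanding ^^^^^^^$: ^→^^, ^→^^, ^→^^, ^→^^, ^→^^, ^→^^, ^→^^, $→^$. Concatenated: ^^ ^^ ^^ ^^ ^^ ^^ ^^ ^$.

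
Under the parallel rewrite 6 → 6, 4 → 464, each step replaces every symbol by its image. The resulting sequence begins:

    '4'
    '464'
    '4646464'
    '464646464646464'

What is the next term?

4646464646464646464646464646464

φ(464646464646464) expands symbol-by-symbol to 464 6 464 6 464 6 464 6 464 6 464 6 464 6 464; joining the 15 pieces gives the next term.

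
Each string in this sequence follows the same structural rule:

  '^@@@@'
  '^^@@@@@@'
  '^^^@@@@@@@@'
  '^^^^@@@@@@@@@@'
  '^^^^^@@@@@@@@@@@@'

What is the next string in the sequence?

Reading off run lengths: ^ runs 1, 2, 3, 4, 5; @ runs 4, 6, 8, 10, 12 — each is linear in n, where the shown terms are n = 2, 3, 4, 5, 6.
For the next term, n = 7, so the run lengths are 6, 14.

^^^^^^@@@@@@@@@@@@@@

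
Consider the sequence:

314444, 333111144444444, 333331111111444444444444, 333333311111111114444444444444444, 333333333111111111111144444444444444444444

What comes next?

333333333331111111111111111444444444444444444444444

Term n consists of 2n-1 3's, followed by 3n-2 1's, followed by 4n 4's (n = 1, 2, …).
For the next term, n = 6, so the run lengths are 11, 16, 24.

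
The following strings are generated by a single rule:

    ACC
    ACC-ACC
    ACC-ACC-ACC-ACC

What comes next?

s(k+1) = s(k)·-·s(k) — each term doubles the last with '-' between the halves.
One more doubling of ACC-ACC-ACC-ACC gives the answer.

ACC-ACC-ACC-ACC-ACC-ACC-ACC-ACC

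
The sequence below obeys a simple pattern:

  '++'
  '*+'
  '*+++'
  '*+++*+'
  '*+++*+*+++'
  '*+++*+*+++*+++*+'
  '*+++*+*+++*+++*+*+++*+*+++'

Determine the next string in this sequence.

*+++*+*+++*+++*+*+++*+*+++*+++*+*+++*+++*+

Each term (from the third on) is the previous term followed by the one before it: term 3 = *+·++ = *+++.
The next term joins *+++*+*+++*+++*+*+++*+*+++ and *+++*+*+++*+++*+.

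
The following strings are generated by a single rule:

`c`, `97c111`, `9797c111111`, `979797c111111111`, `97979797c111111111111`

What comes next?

9797979797c111111111111111

Every step adds 97 to the front and 111 to the end of the previous string.
So the next term is 97·97979797c111111111111·111.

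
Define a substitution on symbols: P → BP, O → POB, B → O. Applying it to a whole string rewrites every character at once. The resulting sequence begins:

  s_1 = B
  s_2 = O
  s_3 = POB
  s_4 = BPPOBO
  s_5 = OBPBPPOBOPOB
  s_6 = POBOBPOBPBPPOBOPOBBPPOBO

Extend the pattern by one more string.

BPPOBOPOBOBPPOBOBPOBPBPPOBOPOBBPPOBOOBPBPPOBOPOB

Applying the rule to each of the 24 symbols of POBOBPOBPBPPOBOPOBBPPOBO gives the pieces BP POB O POB O BP POB O BP O BP BP POB O POB BP POB O O BP BP POB O POB, which concatenate to the answer.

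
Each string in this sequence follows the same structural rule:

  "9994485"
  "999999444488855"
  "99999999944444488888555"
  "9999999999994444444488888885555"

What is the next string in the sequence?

Term n consists of 3n 9's, followed by 2n 4's, followed by 2n-1 8's, followed by n 5's (n = 1, 2, …).
Setting n = 5 gives 15, 10, 9, 5 characters in each block.

999999999999999444444444488888888855555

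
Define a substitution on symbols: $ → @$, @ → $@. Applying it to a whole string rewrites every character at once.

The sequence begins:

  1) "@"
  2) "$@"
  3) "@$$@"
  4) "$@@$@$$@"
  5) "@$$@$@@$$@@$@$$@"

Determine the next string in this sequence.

Applying the rule to each of the 16 symbols of @$$@$@@$$@@$@$$@ gives the pieces $@ @$ @$ $@ @$ $@ $@ @$ @$ $@ $@ @$ $@ @$ @$ $@, which concatenate to the answer.

$@@$@$$@@$$@$@@$@$$@$@@$$@@$@$$@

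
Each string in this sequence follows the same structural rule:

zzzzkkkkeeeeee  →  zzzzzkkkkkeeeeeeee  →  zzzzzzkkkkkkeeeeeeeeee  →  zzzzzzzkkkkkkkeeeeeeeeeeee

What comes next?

Each string has the form z^{n+1} k^{n+1} e^{2n}, where the shown terms are n = 3, 4, 5, 6.
For the next term, n = 7, so the run lengths are 8, 8, 14.

zzzzzzzzkkkkkkkkeeeeeeeeeeeeee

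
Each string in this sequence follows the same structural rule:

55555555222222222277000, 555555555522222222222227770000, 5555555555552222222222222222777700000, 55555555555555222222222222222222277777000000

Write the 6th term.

Each string has the form 5^{2n+2} 2^{3n+1} 7^{n-1} 0^{n}, where the shown terms are n = 3, 4, 5, 6.
For term 6, n = 8, so the run lengths are 18, 25, 7, 8.

5555555555555555552222222222222222222222222777777700000000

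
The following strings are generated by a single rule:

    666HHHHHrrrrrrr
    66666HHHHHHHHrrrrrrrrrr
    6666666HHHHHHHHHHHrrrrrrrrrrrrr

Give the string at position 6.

6666666666666HHHHHHHHHHHHHHHHHHHHrrrrrrrrrrrrrrrrrrrrrr

Reading off run lengths: 6 runs 3, 5, 7; H runs 5, 8, 11; r runs 7, 10, 13 — each is linear in n, where the shown terms are n = 2, 3, 4.
For term 6, n = 7, so the run lengths are 13, 20, 22.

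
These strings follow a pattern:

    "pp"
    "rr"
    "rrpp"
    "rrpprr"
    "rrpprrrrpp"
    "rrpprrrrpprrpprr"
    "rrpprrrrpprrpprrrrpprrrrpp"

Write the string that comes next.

Each term (from the third on) is the previous term followed by the one before it: term 3 = rr·pp = rrpp.
The next term joins rrpprrrrpprrpprrrrpprrrrpp and rrpprrrrpprrpprr.

rrpprrrrpprrpprrrrpprrrrpprrpprrrrpprrpprr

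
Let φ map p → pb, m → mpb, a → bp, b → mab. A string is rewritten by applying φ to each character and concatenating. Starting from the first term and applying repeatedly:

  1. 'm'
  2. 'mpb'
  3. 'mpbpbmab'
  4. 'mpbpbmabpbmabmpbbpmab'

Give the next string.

Applying the rule to each of the 21 symbols of mpbpbmabpbmabmpbbpmab gives the pieces mpb pb mab pb mab mpb bp mab pb mab mpb bp mab mpb pb mab mab pb mpb bp mab, which concatenate to the answer.

mpbpbmabpbmabmpbbpmabpbmabmpbbpmabmpbpbmabmabpbmpbbpmab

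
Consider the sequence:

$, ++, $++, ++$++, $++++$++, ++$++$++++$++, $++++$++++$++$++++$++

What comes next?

++$++$++++$++$++++$++++$++$++++$++

This is a Fibonacci-style word recurrence s(k) = s(k−2)·s(k−1): e.g. $·++ = $++.
So term 8 is ++$++$++++$++·$++++$++++$++$++++$++.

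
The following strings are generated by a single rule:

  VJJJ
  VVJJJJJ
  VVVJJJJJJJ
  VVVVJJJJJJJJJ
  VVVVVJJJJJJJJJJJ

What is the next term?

Reading off run lengths: V runs 1, 2, 3, 4, 5; J runs 3, 5, 7, 9, 11 — each is linear in n (n = 1, 2, …).
Setting n = 6 gives 6, 13 characters in each block.

VVVVVVJJJJJJJJJJJJJ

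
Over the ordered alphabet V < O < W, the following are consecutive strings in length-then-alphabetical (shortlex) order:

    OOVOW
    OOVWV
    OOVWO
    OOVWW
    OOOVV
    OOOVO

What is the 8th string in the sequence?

Continuing the enumeration 2 steps past OOOVO: OOOVO → OOOVW → (answer).

OOOOV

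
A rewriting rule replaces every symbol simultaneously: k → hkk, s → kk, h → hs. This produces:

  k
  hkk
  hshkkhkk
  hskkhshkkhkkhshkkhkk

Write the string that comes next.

φ(hskkhshkkhkkhshkkhkk) expands symbol-by-symbol to hs kk hkk hkk hs kk hs hkk hkk hs hkk hkk hs kk hs hkk hkk hs hkk hkk; joining the 20 pieces gives the next term.

hskkhkkhkkhskkhshkkhkkhshkkhkkhskkhshkkhkkhshkkhkk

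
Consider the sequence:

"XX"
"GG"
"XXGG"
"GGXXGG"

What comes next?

From term 3 onward, concatenate the second-to-last term with the last: XX·GG = XXGG, GG·XXGG = GGXXGG, …
So term 5 is XXGG·GGXXGG.

XXGGGGXXGG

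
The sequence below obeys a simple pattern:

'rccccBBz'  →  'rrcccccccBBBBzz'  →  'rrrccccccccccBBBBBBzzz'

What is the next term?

rrrrcccccccccccccBBBBBBBBzzzz

The n-th term is n r's then 3n+1 c's then 2n B's then n z's (n = 1, 2, …).
At n = 4 the blocks have lengths 4, 13, 8, 4.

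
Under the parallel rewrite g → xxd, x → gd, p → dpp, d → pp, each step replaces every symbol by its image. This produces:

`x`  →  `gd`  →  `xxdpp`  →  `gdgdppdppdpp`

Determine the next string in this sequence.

xxdppxxdppdppdppppdppdppppdppdpp

Expanding gdgdppdppdpp: g→xxd, d→pp, g→xxd, d→pp, p→dpp, p→dpp, d→pp, p→dpp, p→dpp, d→pp, p→dpp, p→dpp. Concatenated: xxd pp xxd pp dpp dpp pp dpp dpp pp dpp dpp.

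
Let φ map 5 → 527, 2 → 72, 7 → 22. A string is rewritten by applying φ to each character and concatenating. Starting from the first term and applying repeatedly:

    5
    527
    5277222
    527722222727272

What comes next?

5277222227272727272227222722272

Replace each of the 15 characters of 527722222727272 in place — 527 72 22 22 72 72 72 72 72 22 72 22 72 22 72 — and concatenate.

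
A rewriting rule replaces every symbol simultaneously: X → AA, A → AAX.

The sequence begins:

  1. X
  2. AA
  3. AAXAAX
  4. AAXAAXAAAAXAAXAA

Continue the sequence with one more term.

Rewriting the 16 symbols of AAXAAXAAAAXAAXAA one by one yields AAX AAX AA AAX AAX AA AAX AAX AAX AAX AA AAX AAX AA AAX AAX; concatenated:

AAXAAXAAAAXAAXAAAAXAAXAAXAAXAAAAXAAXAAAAXAAX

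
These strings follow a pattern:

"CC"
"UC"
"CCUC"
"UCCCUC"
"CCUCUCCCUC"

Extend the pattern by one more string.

UCCCUCCCUCUCCCUC

From term 3 onward, concatenate the second-to-last term with the last: CC·UC = CCUC, UC·CCUC = UCCCUC, …
So term 6 is UCCCUC·CCUCUCCCUC.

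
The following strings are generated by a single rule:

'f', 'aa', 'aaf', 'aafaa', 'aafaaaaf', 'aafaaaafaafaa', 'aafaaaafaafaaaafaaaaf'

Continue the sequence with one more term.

From term 3 onward, concatenate the last term with the second-to-last: aa·f = aaf, aaf·aa = aafaa, …
Continuing: aafaaaafaafaaaafaaaaf · aafaaaafaafaa gives term 8.

aafaaaafaafaaaafaaaafaafaaaafaafaa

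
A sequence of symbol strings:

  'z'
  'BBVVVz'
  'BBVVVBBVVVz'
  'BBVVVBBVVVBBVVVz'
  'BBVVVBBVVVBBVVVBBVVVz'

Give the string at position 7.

BBVVVBBVVVBBVVVBBVVVBBVVVBBVVVz

Each term is the previous one with BBVVV prepended.
From BBVVVBBVVVBBVVVBBVVVz, 2 further steps: BBVVVBBVVVBBVVVBBVVVz → BBVVVBBVVVBBVVVBBVVVBBVVVz → (answer).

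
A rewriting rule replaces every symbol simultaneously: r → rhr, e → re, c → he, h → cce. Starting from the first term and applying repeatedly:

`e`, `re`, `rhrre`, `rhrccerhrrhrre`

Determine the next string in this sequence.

Rewriting the 14 symbols of rhrccerhrrhrre one by one yields rhr cce rhr he he re rhr cce rhr rhr cce rhr rhr re; concatenated:

rhrccerhrhehererhrccerhrrhrccerhrrhrre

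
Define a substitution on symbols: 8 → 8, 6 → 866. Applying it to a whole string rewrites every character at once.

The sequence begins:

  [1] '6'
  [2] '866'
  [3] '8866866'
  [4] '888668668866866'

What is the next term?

Replace each of the 15 characters of 888668668866866 in place — 8 8 8 866 866 8 866 866 8 8 866 866 8 866 866 — and concatenate.

8888668668866866888668668866866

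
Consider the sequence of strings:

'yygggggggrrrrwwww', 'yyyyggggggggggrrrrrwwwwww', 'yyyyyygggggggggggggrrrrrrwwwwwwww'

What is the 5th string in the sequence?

yyyyyyyyyygggggggggggggggggggrrrrrrrrwwwwwwwwwwww

Each string has the form y^{2n-2} g^{3n+1} r^{n+2} w^{2n}, where the shown terms are n = 2, 3, 4.
At n = 6 the blocks have lengths 10, 19, 8, 12.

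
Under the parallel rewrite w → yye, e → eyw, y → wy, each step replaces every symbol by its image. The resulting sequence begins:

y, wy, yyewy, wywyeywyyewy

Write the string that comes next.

Apply φ to wywyeywyyewy symbol by symbol: w→yye, y→wy, w→yye, y→wy, e→eyw, y→wy, w→yye, y→wy, y→wy, e→eyw, w→yye, y→wy; joined: yye wy yye wy eyw wy yye wy wy eyw yye wy.

yyewyyyewyeywwyyyewywyeywyyewy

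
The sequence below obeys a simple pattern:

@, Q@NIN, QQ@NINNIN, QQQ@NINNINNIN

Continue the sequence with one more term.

s(k+1) = Q·s(k)·NIN, so each term gains Q as a prefix and NIN as a suffix.
So the next term is Q·QQQ@NINNINNIN·NIN.

QQQQ@NINNINNINNIN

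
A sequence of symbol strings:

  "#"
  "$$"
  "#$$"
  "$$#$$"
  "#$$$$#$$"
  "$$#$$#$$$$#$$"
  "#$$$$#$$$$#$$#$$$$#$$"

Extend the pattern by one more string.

This is a Fibonacci-style word recurrence s(k) = s(k−2)·s(k−1): e.g. #·$$ = #$$.
Continuing: $$#$$#$$$$#$$ · #$$$$#$$$$#$$#$$$$#$$ gives term 8.

$$#$$#$$$$#$$#$$$$#$$$$#$$#$$$$#$$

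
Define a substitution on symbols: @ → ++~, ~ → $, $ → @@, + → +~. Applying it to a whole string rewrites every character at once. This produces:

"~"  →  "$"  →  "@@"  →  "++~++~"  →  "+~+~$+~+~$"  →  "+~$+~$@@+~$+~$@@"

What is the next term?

Applying the rule to each of the 16 symbols of +~$+~$@@+~$+~$@@ gives the pieces +~ $ @@ +~ $ @@ ++~ ++~ +~ $ @@ +~ $ @@ ++~ ++~, which concatenate to the answer.

+~$@@+~$@@++~++~+~$@@+~$@@++~++~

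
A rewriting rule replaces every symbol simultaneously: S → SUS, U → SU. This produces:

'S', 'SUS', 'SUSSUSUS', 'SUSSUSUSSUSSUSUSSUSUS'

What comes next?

SUSSUSUSSUSSUSUSSUSUSSUSSUSUSSUSSUSUSSUSUSSUSSUSUSSUSUS

Applying the rule to each of the 21 symbols of SUSSUSUSSUSSUSUSSUSUS gives the pieces SUS SU SUS SUS SU SUS SU SUS SUS SU SUS SUS SU SUS SU SUS SUS SU SUS SU SUS, which concatenate to the answer.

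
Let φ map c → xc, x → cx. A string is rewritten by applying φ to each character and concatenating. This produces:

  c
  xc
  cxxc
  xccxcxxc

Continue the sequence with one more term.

cxxcxccxxccxcxxc

Apply φ to xccxcxxc symbol by symbol: x→cx, c→xc, c→xc, x→cx, c→xc, x→cx, x→cx, c→xc; joined: cx xc xc cx xc cx cx xc.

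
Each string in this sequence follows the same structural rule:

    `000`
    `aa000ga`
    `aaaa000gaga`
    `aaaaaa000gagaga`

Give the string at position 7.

aaaaaaaaaaaa000gagagagagaga

Every step adds aa to the front and ga to the end of the previous string.
From aaaaaa000gagaga, 3 further steps: aaaaaa000gagaga → aaaaaaaa000gagagaga → aaaaaaaaaa000gagagagaga → (answer).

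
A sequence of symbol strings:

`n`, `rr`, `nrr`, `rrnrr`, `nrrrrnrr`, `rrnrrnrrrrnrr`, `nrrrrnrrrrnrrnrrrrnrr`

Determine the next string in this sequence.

rrnrrnrrrrnrrnrrrrnrrrrnrrnrrrrnrr

This is a Fibonacci-style word recurrence s(k) = s(k−2)·s(k−1): e.g. n·rr = nrr.
Continuing: rrnrrnrrrrnrr · nrrrrnrrrrnrrnrrrrnrr gives term 8.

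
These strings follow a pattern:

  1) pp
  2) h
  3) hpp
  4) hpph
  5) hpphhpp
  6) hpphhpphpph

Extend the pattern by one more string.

hpphhpphpphhpphhpp

From term 3 onward, concatenate the last term with the second-to-last: h·pp = hpp, hpp·h = hpph, …
The next term joins hpphhpphpph and hpphhpp.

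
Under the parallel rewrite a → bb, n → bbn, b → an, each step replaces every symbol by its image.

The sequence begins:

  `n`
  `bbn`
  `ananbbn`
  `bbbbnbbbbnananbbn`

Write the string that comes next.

Applying the rule to each of the 17 symbols of bbbbnbbbbnananbbn gives the pieces an an an an bbn an an an an bbn bb bbn bb bbn an an bbn, which concatenate to the answer.

ananananbbnananananbbnbbbbnbbbbnananbbn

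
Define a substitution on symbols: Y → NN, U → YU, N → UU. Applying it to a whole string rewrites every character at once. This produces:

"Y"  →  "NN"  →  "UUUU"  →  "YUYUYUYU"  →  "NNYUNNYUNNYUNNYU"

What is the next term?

UUUUNNYUUUUUNNYUUUUUNNYUUUUUNNYU

φ(NNYUNNYUNNYUNNYU) expands symbol-by-symbol to UU UU NN YU UU UU NN YU UU UU NN YU UU UU NN YU; joining the 16 pieces gives the next term.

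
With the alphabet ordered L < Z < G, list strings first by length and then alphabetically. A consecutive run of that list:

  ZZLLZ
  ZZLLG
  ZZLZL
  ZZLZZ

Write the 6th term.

Stepping forward 2 times from ZZLZZ: ZZLZZ → ZZLZG, then the target.

ZZLGL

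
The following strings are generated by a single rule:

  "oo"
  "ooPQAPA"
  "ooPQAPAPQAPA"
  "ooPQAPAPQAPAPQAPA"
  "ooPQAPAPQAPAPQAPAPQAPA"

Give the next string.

Every step adds PQAPA to the end: s(k+1) = s(k)·PQAPA.
Applying this once more to ooPQAPAPQAPAPQAPAPQAPA:

ooPQAPAPQAPAPQAPAPQAPAPQAPA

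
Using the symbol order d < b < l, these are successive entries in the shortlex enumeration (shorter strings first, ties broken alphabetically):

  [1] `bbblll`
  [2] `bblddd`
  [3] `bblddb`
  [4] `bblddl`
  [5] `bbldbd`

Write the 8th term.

Advancing 3 positions from bbldbd through bbldbd → bbldbb → bbldbl reaches term 8.

bbldld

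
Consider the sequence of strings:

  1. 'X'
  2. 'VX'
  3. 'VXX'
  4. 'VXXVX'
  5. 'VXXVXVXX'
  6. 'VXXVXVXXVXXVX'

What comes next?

VXXVXVXXVXXVXVXXVXVXX

This is a Fibonacci-style word recurrence s(k) = s(k−1)·s(k−2): e.g. VX·X = VXX.
So term 7 is VXXVXVXXVXXVX·VXXVXVXX.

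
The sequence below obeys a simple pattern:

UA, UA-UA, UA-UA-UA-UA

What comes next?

Each string is two copies of the previous one joined by '-'.
One more doubling of UA-UA-UA-UA gives the answer.

UA-UA-UA-UA-UA-UA-UA-UA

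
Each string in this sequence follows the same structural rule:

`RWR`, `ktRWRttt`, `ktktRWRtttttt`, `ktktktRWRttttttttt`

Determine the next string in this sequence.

Every step adds kt to the front and ttt to the end of the previous string.
Applying this once more to ktktktRWRttttttttt:

ktktktktRWRtttttttttttt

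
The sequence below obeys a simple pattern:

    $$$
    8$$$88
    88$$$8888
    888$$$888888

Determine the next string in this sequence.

s(k+1) = 8·s(k)·88, so each term gains 8 as a prefix and 88 as a suffix.
So the next term is 8·888$$$888888·88.

8888$$$88888888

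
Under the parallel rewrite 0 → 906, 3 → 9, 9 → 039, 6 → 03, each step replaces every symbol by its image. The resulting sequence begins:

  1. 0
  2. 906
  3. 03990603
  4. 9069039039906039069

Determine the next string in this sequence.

039906030399069039906903903990603906903990603039

Applying the rule to each of the 19 symbols of 9069039039906039069 gives the pieces 039 906 03 039 906 9 039 906 9 039 039 906 03 906 9 039 906 03 039, which concatenate to the answer.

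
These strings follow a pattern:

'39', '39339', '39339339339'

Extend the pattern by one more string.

Every step duplicates the string with '3' between the halves.
Doubling 39339339339 with '3' between the halves:

39339339339339339339339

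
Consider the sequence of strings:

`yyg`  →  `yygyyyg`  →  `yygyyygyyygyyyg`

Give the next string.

s(k+1) = s(k)·y·s(k) — each term doubles the last with 'y' between the halves.
Doubling yygyyygyyygyyyg with 'y' between the halves:

yygyyygyyygyyygyyygyyygyyygyyyg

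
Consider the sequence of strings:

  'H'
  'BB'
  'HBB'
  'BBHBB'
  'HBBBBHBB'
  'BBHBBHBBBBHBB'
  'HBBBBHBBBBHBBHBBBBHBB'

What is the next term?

This is a Fibonacci-style word recurrence s(k) = s(k−2)·s(k−1): e.g. H·BB = HBB.
So term 8 is BBHBBHBBBBHBB·HBBBBHBBBBHBBHBBBBHBB.

BBHBBHBBBBHBBHBBBBHBBBBHBBHBBBBHBB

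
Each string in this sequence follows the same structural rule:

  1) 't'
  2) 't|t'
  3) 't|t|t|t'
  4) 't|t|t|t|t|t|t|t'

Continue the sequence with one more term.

t|t|t|t|t|t|t|t|t|t|t|t|t|t|t|t

Each string is two copies of the previous one joined by '|'.
So the next term is two copies of t|t|t|t|t|t|t|t with '|' between the halves.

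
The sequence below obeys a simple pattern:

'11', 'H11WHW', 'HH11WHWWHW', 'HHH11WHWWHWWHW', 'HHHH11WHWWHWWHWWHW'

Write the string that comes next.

Each term wraps the previous one in H on the left and WHW on the right.
So the next term is H·HHHH11WHWWHWWHWWHW·WHW.

HHHHH11WHWWHWWHWWHWWHW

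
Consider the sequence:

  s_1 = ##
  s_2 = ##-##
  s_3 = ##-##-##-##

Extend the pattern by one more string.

Every step duplicates the string with '-' between the halves.
So the next term is two copies of ##-##-##-## with '-' between the halves.

##-##-##-##-##-##-##-##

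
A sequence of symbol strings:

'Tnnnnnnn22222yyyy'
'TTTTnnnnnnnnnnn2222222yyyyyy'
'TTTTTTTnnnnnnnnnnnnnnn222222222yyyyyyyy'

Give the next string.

Each string has the form T^{3n-2} n^{4n+3} 2^{2n+3} y^{2n+2} (n = 1, 2, …).
Setting n = 4 gives 10, 19, 11, 10 characters in each block.

TTTTTTTTTTnnnnnnnnnnnnnnnnnnn22222222222yyyyyyyyyy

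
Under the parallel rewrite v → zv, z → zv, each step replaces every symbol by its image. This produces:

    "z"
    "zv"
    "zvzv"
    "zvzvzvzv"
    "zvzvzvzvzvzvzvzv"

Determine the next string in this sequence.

zvzvzvzvzvzvzvzvzvzvzvzvzvzvzvzv

Applying the rule to each of the 16 symbols of zvzvzvzvzvzvzvzv gives the pieces zv zv zv zv zv zv zv zv zv zv zv zv zv zv zv zv, which concatenate to the answer.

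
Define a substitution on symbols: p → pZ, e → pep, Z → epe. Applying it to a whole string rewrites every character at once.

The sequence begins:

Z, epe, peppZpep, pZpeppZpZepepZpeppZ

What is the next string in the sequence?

pZepepZpeppZpZepepZepepeppZpeppZepepZpeppZpZepe

φ(pZpeppZpZepepZpeppZ) expands symbol-by-symbol to pZ epe pZ pep pZ pZ epe pZ epe pep pZ pep pZ epe pZ pep pZ pZ epe; joining the 19 pieces gives the next term.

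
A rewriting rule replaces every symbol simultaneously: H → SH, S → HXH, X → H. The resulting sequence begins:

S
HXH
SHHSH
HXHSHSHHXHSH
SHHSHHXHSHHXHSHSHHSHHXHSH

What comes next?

HXHSHSHHXHSHSHHSHHXHSHSHHSHHXHSHHXHSHSHHXHSHSHHSHHXHSH

Applying the rule to each of the 25 symbols of SHHSHHXHSHHXHSHSHHSHHXHSH gives the pieces HXH SH SH HXH SH SH H SH HXH SH SH H SH HXH SH HXH SH SH HXH SH SH H SH HXH SH, which concatenate to the answer.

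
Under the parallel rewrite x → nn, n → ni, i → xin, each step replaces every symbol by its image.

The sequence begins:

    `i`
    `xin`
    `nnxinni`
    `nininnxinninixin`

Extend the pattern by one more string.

Replace each of the 16 characters of nininnxinninixin in place — ni xin ni xin ni ni nn xin ni ni xin ni xin nn xin ni — and concatenate.

nixinnixinnininnxinninixinnixinnnxinni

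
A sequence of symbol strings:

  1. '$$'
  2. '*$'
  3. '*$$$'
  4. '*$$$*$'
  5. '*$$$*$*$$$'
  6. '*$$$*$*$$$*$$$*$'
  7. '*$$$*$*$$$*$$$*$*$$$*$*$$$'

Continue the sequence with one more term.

Each term (from the third on) is the previous term followed by the one before it: term 3 = *$·$$ = *$$$.
The next term joins *$$$*$*$$$*$$$*$*$$$*$*$$$ and *$$$*$*$$$*$$$*$.

*$$$*$*$$$*$$$*$*$$$*$*$$$*$$$*$*$$$*$$$*$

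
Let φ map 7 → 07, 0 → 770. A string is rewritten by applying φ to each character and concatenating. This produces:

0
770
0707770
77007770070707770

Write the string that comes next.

Applying the rule to each of the 17 symbols of 77007770070707770 gives the pieces 07 07 770 770 07 07 07 770 770 07 770 07 770 07 07 07 770, which concatenate to the answer.

07077707700707077707700777007770070707770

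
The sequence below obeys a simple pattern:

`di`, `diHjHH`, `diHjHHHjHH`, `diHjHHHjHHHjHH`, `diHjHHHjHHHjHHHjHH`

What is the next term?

The strings grow by a fixed suffix HjHH each time.
So the next term is diHjHHHjHHHjHHHjHH·HjHH.

diHjHHHjHHHjHHHjHHHjHH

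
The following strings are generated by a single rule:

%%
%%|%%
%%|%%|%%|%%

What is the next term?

Each string is two copies of the previous one joined by '|'.
So the next term is two copies of %%|%%|%%|%% with '|' between the halves.

%%|%%|%%|%%|%%|%%|%%|%%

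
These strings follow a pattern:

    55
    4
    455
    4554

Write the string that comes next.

4554455

From term 3 onward, concatenate the last term with the second-to-last: 4·55 = 455, 455·4 = 4554, …
So term 5 is 4554·455.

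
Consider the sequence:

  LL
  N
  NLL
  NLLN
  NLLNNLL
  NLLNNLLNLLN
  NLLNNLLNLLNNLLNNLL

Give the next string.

From term 3 onward, concatenate the last term with the second-to-last: N·LL = NLL, NLL·N = NLLN, …
The next term joins NLLNNLLNLLNNLLNNLL and NLLNNLLNLLN.

NLLNNLLNLLNNLLNNLLNLLNNLLNLLN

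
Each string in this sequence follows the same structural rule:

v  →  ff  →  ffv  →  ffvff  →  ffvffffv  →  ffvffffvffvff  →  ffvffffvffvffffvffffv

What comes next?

This is a Fibonacci-style word recurrence s(k) = s(k−1)·s(k−2): e.g. ff·v = ffv.
So term 8 is ffvffffvffvffffvffffv·ffvffffvffvff.

ffvffffvffvffffvffffvffvffffvffvff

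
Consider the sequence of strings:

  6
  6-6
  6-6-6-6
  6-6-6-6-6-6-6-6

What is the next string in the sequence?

Each string is two copies of the previous one joined by '-'.
So the next term is two copies of 6-6-6-6-6-6-6-6 with '-' between the halves.

6-6-6-6-6-6-6-6-6-6-6-6-6-6-6-6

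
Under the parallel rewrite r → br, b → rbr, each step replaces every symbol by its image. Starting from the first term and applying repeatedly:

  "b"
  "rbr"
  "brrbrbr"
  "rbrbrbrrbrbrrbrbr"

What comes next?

Applying the rule to each of the 17 symbols of rbrbrbrrbrbrrbrbr gives the pieces br rbr br rbr br rbr br br rbr br rbr br br rbr br rbr br, which concatenate to the answer.

brrbrbrrbrbrrbrbrbrrbrbrrbrbrbrrbrbrrbrbr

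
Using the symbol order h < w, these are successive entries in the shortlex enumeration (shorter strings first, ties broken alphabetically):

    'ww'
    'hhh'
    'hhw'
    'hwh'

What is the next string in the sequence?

hww

Find the rightmost character of hwh below w, bump it to the next letter, and reset everything to its right to h.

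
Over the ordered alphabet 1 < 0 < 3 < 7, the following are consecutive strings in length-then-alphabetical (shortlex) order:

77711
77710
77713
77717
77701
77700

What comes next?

Treat 77700 as a base-4 numeral over the given alphabet and add one, carrying through any trailing 7's.

77703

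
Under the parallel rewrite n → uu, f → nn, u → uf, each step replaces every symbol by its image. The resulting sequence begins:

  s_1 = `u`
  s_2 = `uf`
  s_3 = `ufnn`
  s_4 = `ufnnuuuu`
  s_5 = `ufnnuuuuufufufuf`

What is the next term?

Rewriting the 16 symbols of ufnnuuuuufufufuf one by one yields uf nn uu uu uf uf uf uf uf nn uf nn uf nn uf nn; concatenated:

ufnnuuuuufufufufufnnufnnufnnufnn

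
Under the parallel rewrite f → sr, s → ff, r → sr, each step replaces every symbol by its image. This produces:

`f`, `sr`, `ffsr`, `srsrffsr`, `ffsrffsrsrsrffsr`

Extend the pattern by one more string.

Rewriting the 16 symbols of ffsrffsrsrsrffsr one by one yields sr sr ff sr sr sr ff sr ff sr ff sr sr sr ff sr; concatenated:

srsrffsrsrsrffsrffsrffsrsrsrffsr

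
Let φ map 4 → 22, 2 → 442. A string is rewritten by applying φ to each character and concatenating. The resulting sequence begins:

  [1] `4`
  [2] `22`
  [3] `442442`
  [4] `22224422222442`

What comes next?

Replace each of the 14 characters of 22224422222442 in place — 442 442 442 442 22 22 442 442 442 442 442 22 22 442 — and concatenate.

44244244244222224424424424424422222442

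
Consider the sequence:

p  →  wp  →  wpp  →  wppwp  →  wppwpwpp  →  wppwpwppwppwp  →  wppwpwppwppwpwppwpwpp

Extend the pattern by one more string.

From term 3 onward, concatenate the last term with the second-to-last: wp·p = wpp, wpp·wp = wppwp, …
The next term joins wppwpwppwppwpwppwpwpp and wppwpwppwppwp.

wppwpwppwppwpwppwpwppwppwpwppwppwp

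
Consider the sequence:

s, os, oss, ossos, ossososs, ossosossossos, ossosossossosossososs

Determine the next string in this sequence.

From term 3 onward, concatenate the last term with the second-to-last: os·s = oss, oss·os = ossos, …
The next term joins ossosossossosossososs and ossosossossos.

ossosossossosossosossossosossossos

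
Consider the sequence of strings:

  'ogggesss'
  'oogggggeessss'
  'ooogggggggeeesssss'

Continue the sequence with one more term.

oooogggggggggeeeessssss

Reading off run lengths: o runs 1, 2, 3; g runs 3, 5, 7; e runs 1, 2, 3; s runs 3, 4, 5 — each is linear in n (n = 1, 2, …).
At n = 4 the blocks have lengths 4, 9, 4, 6.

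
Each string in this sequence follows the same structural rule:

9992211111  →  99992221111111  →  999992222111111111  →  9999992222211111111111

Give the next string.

99999992222221111111111111

The n-th term is n+1 9's then n 2's then 2n+1 1's, where the shown terms are n = 2, 3, 4, 5.
Setting n = 6 gives 7, 6, 13 characters in each block.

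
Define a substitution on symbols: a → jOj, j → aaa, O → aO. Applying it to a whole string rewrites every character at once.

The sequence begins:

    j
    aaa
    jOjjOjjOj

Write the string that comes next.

Rewriting each symbol of jOjjOjjOj: j→aaa, O→aO, j→aaa, j→aaa, O→aO, j→aaa, j→aaa, O→aO, j→aaa, which concatenates to aaa aO aaa aaa aO aaa aaa aO aaa.

aaaaOaaaaaaaOaaaaaaaOaaa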